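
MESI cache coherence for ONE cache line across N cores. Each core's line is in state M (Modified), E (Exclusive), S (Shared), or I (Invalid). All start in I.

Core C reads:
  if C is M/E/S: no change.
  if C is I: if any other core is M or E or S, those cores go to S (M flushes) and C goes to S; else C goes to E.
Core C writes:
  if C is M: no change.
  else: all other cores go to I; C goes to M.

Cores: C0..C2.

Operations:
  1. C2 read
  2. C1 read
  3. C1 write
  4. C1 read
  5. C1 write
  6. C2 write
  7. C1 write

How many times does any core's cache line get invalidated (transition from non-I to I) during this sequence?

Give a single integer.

Op 1: C2 read [C2 read from I: no other sharers -> C2=E (exclusive)] -> [I,I,E] (invalidations this op: 0; running total: 0)
Op 2: C1 read [C1 read from I: others=['C2=E'] -> C1=S, others downsized to S] -> [I,S,S] (invalidations this op: 0; running total: 0)
Op 3: C1 write [C1 write: invalidate ['C2=S'] -> C1=M] -> [I,M,I] (invalidations this op: 1; running total: 1)
Op 4: C1 read [C1 read: already in M, no change] -> [I,M,I] (invalidations this op: 0; running total: 1)
Op 5: C1 write [C1 write: already M (modified), no change] -> [I,M,I] (invalidations this op: 0; running total: 1)
Op 6: C2 write [C2 write: invalidate ['C1=M'] -> C2=M] -> [I,I,M] (invalidations this op: 1; running total: 2)
Op 7: C1 write [C1 write: invalidate ['C2=M'] -> C1=M] -> [I,M,I] (invalidations this op: 1; running total: 3)

Answer: 3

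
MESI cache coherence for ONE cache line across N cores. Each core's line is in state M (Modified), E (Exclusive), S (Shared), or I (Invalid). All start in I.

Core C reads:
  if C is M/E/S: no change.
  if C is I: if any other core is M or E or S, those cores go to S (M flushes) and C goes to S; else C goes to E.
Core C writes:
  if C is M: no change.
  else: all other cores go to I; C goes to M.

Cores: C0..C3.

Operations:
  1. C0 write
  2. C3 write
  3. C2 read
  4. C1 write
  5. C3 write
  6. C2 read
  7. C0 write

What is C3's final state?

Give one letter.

Op 1: C0 write [C0 write: invalidate none -> C0=M] -> [M,I,I,I]
Op 2: C3 write [C3 write: invalidate ['C0=M'] -> C3=M] -> [I,I,I,M]
Op 3: C2 read [C2 read from I: others=['C3=M'] -> C2=S, others downsized to S] -> [I,I,S,S]
Op 4: C1 write [C1 write: invalidate ['C2=S', 'C3=S'] -> C1=M] -> [I,M,I,I]
Op 5: C3 write [C3 write: invalidate ['C1=M'] -> C3=M] -> [I,I,I,M]
Op 6: C2 read [C2 read from I: others=['C3=M'] -> C2=S, others downsized to S] -> [I,I,S,S]
Op 7: C0 write [C0 write: invalidate ['C2=S', 'C3=S'] -> C0=M] -> [M,I,I,I]

Answer: I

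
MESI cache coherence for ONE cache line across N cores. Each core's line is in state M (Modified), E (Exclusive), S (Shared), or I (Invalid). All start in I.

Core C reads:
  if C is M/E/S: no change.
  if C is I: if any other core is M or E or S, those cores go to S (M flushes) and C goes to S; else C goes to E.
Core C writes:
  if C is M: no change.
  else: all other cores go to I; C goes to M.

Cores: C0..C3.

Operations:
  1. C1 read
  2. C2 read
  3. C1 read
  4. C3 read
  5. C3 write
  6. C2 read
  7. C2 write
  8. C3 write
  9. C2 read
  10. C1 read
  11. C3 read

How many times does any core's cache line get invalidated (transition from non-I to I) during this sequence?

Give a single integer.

Answer: 4

Derivation:
Op 1: C1 read [C1 read from I: no other sharers -> C1=E (exclusive)] -> [I,E,I,I] (invalidations this op: 0; running total: 0)
Op 2: C2 read [C2 read from I: others=['C1=E'] -> C2=S, others downsized to S] -> [I,S,S,I] (invalidations this op: 0; running total: 0)
Op 3: C1 read [C1 read: already in S, no change] -> [I,S,S,I] (invalidations this op: 0; running total: 0)
Op 4: C3 read [C3 read from I: others=['C1=S', 'C2=S'] -> C3=S, others downsized to S] -> [I,S,S,S] (invalidations this op: 0; running total: 0)
Op 5: C3 write [C3 write: invalidate ['C1=S', 'C2=S'] -> C3=M] -> [I,I,I,M] (invalidations this op: 2; running total: 2)
Op 6: C2 read [C2 read from I: others=['C3=M'] -> C2=S, others downsized to S] -> [I,I,S,S] (invalidations this op: 0; running total: 2)
Op 7: C2 write [C2 write: invalidate ['C3=S'] -> C2=M] -> [I,I,M,I] (invalidations this op: 1; running total: 3)
Op 8: C3 write [C3 write: invalidate ['C2=M'] -> C3=M] -> [I,I,I,M] (invalidations this op: 1; running total: 4)
Op 9: C2 read [C2 read from I: others=['C3=M'] -> C2=S, others downsized to S] -> [I,I,S,S] (invalidations this op: 0; running total: 4)
Op 10: C1 read [C1 read from I: others=['C2=S', 'C3=S'] -> C1=S, others downsized to S] -> [I,S,S,S] (invalidations this op: 0; running total: 4)
Op 11: C3 read [C3 read: already in S, no change] -> [I,S,S,S] (invalidations this op: 0; running total: 4)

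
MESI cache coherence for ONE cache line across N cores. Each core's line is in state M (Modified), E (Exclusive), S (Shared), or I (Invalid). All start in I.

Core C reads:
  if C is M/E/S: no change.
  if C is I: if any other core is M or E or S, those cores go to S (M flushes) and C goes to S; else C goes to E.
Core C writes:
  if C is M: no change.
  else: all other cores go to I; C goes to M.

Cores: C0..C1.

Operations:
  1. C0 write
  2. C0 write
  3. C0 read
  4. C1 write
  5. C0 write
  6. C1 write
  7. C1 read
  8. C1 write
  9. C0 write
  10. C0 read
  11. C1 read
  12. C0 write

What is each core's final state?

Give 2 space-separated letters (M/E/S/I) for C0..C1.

Op 1: C0 write [C0 write: invalidate none -> C0=M] -> [M,I]
Op 2: C0 write [C0 write: already M (modified), no change] -> [M,I]
Op 3: C0 read [C0 read: already in M, no change] -> [M,I]
Op 4: C1 write [C1 write: invalidate ['C0=M'] -> C1=M] -> [I,M]
Op 5: C0 write [C0 write: invalidate ['C1=M'] -> C0=M] -> [M,I]
Op 6: C1 write [C1 write: invalidate ['C0=M'] -> C1=M] -> [I,M]
Op 7: C1 read [C1 read: already in M, no change] -> [I,M]
Op 8: C1 write [C1 write: already M (modified), no change] -> [I,M]
Op 9: C0 write [C0 write: invalidate ['C1=M'] -> C0=M] -> [M,I]
Op 10: C0 read [C0 read: already in M, no change] -> [M,I]
Op 11: C1 read [C1 read from I: others=['C0=M'] -> C1=S, others downsized to S] -> [S,S]
Op 12: C0 write [C0 write: invalidate ['C1=S'] -> C0=M] -> [M,I]

Answer: M I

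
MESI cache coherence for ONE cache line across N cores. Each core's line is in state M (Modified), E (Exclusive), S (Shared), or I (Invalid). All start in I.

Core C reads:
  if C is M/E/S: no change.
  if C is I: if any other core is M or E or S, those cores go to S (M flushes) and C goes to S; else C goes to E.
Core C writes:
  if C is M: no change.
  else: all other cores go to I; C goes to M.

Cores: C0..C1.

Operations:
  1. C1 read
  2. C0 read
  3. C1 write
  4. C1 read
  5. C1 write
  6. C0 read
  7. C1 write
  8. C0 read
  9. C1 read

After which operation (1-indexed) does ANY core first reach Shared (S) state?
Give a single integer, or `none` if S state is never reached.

Op 1: C1 read [C1 read from I: no other sharers -> C1=E (exclusive)] -> [I,E]
Op 2: C0 read [C0 read from I: others=['C1=E'] -> C0=S, others downsized to S] -> [S,S]
  -> First S state at op 2; remaining ops need not be traced.

Answer: 2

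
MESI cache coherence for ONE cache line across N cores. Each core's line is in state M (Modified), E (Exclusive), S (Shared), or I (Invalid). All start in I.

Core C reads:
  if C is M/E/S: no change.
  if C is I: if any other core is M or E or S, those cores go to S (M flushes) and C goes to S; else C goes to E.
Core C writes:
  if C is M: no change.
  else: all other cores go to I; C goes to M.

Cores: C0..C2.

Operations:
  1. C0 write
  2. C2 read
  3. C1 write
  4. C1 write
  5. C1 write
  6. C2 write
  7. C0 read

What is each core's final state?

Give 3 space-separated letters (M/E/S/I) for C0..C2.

Answer: S I S

Derivation:
Op 1: C0 write [C0 write: invalidate none -> C0=M] -> [M,I,I]
Op 2: C2 read [C2 read from I: others=['C0=M'] -> C2=S, others downsized to S] -> [S,I,S]
Op 3: C1 write [C1 write: invalidate ['C0=S', 'C2=S'] -> C1=M] -> [I,M,I]
Op 4: C1 write [C1 write: already M (modified), no change] -> [I,M,I]
Op 5: C1 write [C1 write: already M (modified), no change] -> [I,M,I]
Op 6: C2 write [C2 write: invalidate ['C1=M'] -> C2=M] -> [I,I,M]
Op 7: C0 read [C0 read from I: others=['C2=M'] -> C0=S, others downsized to S] -> [S,I,S]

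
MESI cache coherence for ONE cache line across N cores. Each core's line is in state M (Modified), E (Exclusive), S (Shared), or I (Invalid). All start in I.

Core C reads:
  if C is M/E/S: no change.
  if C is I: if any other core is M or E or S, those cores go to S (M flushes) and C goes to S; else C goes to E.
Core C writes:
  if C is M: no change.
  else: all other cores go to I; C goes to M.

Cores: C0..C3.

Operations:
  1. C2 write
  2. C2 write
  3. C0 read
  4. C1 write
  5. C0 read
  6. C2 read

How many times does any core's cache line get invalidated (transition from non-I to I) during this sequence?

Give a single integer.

Answer: 2

Derivation:
Op 1: C2 write [C2 write: invalidate none -> C2=M] -> [I,I,M,I] (invalidations this op: 0; running total: 0)
Op 2: C2 write [C2 write: already M (modified), no change] -> [I,I,M,I] (invalidations this op: 0; running total: 0)
Op 3: C0 read [C0 read from I: others=['C2=M'] -> C0=S, others downsized to S] -> [S,I,S,I] (invalidations this op: 0; running total: 0)
Op 4: C1 write [C1 write: invalidate ['C0=S', 'C2=S'] -> C1=M] -> [I,M,I,I] (invalidations this op: 2; running total: 2)
Op 5: C0 read [C0 read from I: others=['C1=M'] -> C0=S, others downsized to S] -> [S,S,I,I] (invalidations this op: 0; running total: 2)
Op 6: C2 read [C2 read from I: others=['C0=S', 'C1=S'] -> C2=S, others downsized to S] -> [S,S,S,I] (invalidations this op: 0; running total: 2)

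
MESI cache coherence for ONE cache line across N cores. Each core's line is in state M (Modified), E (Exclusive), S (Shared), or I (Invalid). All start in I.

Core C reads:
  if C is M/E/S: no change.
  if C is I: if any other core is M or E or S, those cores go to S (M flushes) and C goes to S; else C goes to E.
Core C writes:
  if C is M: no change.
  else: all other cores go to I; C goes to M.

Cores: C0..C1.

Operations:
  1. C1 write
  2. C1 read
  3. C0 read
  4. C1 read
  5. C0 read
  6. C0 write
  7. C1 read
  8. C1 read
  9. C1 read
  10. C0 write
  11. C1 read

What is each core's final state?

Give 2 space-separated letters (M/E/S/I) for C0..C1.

Answer: S S

Derivation:
Op 1: C1 write [C1 write: invalidate none -> C1=M] -> [I,M]
Op 2: C1 read [C1 read: already in M, no change] -> [I,M]
Op 3: C0 read [C0 read from I: others=['C1=M'] -> C0=S, others downsized to S] -> [S,S]
Op 4: C1 read [C1 read: already in S, no change] -> [S,S]
Op 5: C0 read [C0 read: already in S, no change] -> [S,S]
Op 6: C0 write [C0 write: invalidate ['C1=S'] -> C0=M] -> [M,I]
Op 7: C1 read [C1 read from I: others=['C0=M'] -> C1=S, others downsized to S] -> [S,S]
Op 8: C1 read [C1 read: already in S, no change] -> [S,S]
Op 9: C1 read [C1 read: already in S, no change] -> [S,S]
Op 10: C0 write [C0 write: invalidate ['C1=S'] -> C0=M] -> [M,I]
Op 11: C1 read [C1 read from I: others=['C0=M'] -> C1=S, others downsized to S] -> [S,S]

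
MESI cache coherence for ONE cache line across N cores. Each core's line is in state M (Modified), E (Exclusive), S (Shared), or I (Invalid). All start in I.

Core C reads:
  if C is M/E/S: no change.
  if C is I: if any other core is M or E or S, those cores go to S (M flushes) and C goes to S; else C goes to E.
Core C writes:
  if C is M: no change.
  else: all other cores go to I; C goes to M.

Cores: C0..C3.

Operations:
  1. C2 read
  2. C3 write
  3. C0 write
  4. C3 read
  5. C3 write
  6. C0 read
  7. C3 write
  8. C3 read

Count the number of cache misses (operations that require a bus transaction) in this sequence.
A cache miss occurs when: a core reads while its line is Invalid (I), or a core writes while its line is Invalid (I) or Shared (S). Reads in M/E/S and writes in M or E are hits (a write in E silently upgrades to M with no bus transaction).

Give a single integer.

Answer: 7

Derivation:
Op 1: C2 read [C2 read from I: no other sharers -> C2=E (exclusive)] -> [I,I,E,I] [MISS #1: read from I]
Op 2: C3 write [C3 write: invalidate ['C2=E'] -> C3=M] -> [I,I,I,M] [MISS #2: write from I]
Op 3: C0 write [C0 write: invalidate ['C3=M'] -> C0=M] -> [M,I,I,I] [MISS #3: write from I]
Op 4: C3 read [C3 read from I: others=['C0=M'] -> C3=S, others downsized to S] -> [S,I,I,S] [MISS #4: read from I]
Op 5: C3 write [C3 write: invalidate ['C0=S'] -> C3=M] -> [I,I,I,M] [MISS #5: write from S]
Op 6: C0 read [C0 read from I: others=['C3=M'] -> C0=S, others downsized to S] -> [S,I,I,S] [MISS #6: read from I]
Op 7: C3 write [C3 write: invalidate ['C0=S'] -> C3=M] -> [I,I,I,M] [MISS #7: write from S]
Op 8: C3 read [C3 read: already in M, no change] -> [I,I,I,M] [hit: read from M]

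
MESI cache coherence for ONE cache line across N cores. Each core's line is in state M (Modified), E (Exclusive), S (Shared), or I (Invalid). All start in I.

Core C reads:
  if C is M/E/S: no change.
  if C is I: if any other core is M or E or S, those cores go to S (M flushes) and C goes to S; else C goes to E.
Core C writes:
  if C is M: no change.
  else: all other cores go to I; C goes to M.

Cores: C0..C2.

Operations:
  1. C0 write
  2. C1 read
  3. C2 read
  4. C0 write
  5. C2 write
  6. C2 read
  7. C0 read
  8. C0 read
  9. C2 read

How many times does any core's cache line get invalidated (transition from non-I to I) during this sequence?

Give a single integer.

Op 1: C0 write [C0 write: invalidate none -> C0=M] -> [M,I,I] (invalidations this op: 0; running total: 0)
Op 2: C1 read [C1 read from I: others=['C0=M'] -> C1=S, others downsized to S] -> [S,S,I] (invalidations this op: 0; running total: 0)
Op 3: C2 read [C2 read from I: others=['C0=S', 'C1=S'] -> C2=S, others downsized to S] -> [S,S,S] (invalidations this op: 0; running total: 0)
Op 4: C0 write [C0 write: invalidate ['C1=S', 'C2=S'] -> C0=M] -> [M,I,I] (invalidations this op: 2; running total: 2)
Op 5: C2 write [C2 write: invalidate ['C0=M'] -> C2=M] -> [I,I,M] (invalidations this op: 1; running total: 3)
Op 6: C2 read [C2 read: already in M, no change] -> [I,I,M] (invalidations this op: 0; running total: 3)
Op 7: C0 read [C0 read from I: others=['C2=M'] -> C0=S, others downsized to S] -> [S,I,S] (invalidations this op: 0; running total: 3)
Op 8: C0 read [C0 read: already in S, no change] -> [S,I,S] (invalidations this op: 0; running total: 3)
Op 9: C2 read [C2 read: already in S, no change] -> [S,I,S] (invalidations this op: 0; running total: 3)

Answer: 3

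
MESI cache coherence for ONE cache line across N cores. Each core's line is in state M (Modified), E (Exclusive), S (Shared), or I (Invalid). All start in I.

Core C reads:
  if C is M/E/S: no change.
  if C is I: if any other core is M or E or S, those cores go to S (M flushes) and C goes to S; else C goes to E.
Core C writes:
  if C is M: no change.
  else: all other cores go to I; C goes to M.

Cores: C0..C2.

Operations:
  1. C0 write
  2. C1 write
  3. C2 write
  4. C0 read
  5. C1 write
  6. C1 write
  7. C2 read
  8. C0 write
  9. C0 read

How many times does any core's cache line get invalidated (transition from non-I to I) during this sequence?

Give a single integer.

Op 1: C0 write [C0 write: invalidate none -> C0=M] -> [M,I,I] (invalidations this op: 0; running total: 0)
Op 2: C1 write [C1 write: invalidate ['C0=M'] -> C1=M] -> [I,M,I] (invalidations this op: 1; running total: 1)
Op 3: C2 write [C2 write: invalidate ['C1=M'] -> C2=M] -> [I,I,M] (invalidations this op: 1; running total: 2)
Op 4: C0 read [C0 read from I: others=['C2=M'] -> C0=S, others downsized to S] -> [S,I,S] (invalidations this op: 0; running total: 2)
Op 5: C1 write [C1 write: invalidate ['C0=S', 'C2=S'] -> C1=M] -> [I,M,I] (invalidations this op: 2; running total: 4)
Op 6: C1 write [C1 write: already M (modified), no change] -> [I,M,I] (invalidations this op: 0; running total: 4)
Op 7: C2 read [C2 read from I: others=['C1=M'] -> C2=S, others downsized to S] -> [I,S,S] (invalidations this op: 0; running total: 4)
Op 8: C0 write [C0 write: invalidate ['C1=S', 'C2=S'] -> C0=M] -> [M,I,I] (invalidations this op: 2; running total: 6)
Op 9: C0 read [C0 read: already in M, no change] -> [M,I,I] (invalidations this op: 0; running total: 6)

Answer: 6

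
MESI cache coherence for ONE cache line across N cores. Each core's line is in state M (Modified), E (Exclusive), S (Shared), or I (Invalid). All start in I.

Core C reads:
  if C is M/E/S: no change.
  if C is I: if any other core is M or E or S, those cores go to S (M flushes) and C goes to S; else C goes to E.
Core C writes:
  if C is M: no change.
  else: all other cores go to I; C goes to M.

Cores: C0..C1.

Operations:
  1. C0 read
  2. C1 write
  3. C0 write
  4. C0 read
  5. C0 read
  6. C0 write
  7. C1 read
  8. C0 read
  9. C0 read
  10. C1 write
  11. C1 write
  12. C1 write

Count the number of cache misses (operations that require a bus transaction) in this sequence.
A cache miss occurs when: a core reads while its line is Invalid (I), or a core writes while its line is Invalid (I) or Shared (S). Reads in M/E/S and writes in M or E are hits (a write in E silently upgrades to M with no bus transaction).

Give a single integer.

Op 1: C0 read [C0 read from I: no other sharers -> C0=E (exclusive)] -> [E,I] [MISS #1: read from I]
Op 2: C1 write [C1 write: invalidate ['C0=E'] -> C1=M] -> [I,M] [MISS #2: write from I]
Op 3: C0 write [C0 write: invalidate ['C1=M'] -> C0=M] -> [M,I] [MISS #3: write from I]
Op 4: C0 read [C0 read: already in M, no change] -> [M,I] [hit: read from M]
Op 5: C0 read [C0 read: already in M, no change] -> [M,I] [hit: read from M]
Op 6: C0 write [C0 write: already M (modified), no change] -> [M,I] [hit: write from M]
Op 7: C1 read [C1 read from I: others=['C0=M'] -> C1=S, others downsized to S] -> [S,S] [MISS #4: read from I]
Op 8: C0 read [C0 read: already in S, no change] -> [S,S] [hit: read from S]
Op 9: C0 read [C0 read: already in S, no change] -> [S,S] [hit: read from S]
Op 10: C1 write [C1 write: invalidate ['C0=S'] -> C1=M] -> [I,M] [MISS #5: write from S]
Op 11: C1 write [C1 write: already M (modified), no change] -> [I,M] [hit: write from M]
Op 12: C1 write [C1 write: already M (modified), no change] -> [I,M] [hit: write from M]

Answer: 5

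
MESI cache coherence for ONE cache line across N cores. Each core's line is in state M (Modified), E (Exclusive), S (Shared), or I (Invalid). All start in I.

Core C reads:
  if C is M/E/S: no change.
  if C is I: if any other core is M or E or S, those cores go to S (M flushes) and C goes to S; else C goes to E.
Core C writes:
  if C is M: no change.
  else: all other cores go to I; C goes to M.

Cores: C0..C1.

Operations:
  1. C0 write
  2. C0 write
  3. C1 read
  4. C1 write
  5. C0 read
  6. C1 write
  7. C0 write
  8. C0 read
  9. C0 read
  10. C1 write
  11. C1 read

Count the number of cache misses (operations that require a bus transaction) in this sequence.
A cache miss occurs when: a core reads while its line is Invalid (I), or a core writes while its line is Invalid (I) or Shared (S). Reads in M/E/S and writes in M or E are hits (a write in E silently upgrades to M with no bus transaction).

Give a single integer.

Op 1: C0 write [C0 write: invalidate none -> C0=M] -> [M,I] [MISS #1: write from I]
Op 2: C0 write [C0 write: already M (modified), no change] -> [M,I] [hit: write from M]
Op 3: C1 read [C1 read from I: others=['C0=M'] -> C1=S, others downsized to S] -> [S,S] [MISS #2: read from I]
Op 4: C1 write [C1 write: invalidate ['C0=S'] -> C1=M] -> [I,M] [MISS #3: write from S]
Op 5: C0 read [C0 read from I: others=['C1=M'] -> C0=S, others downsized to S] -> [S,S] [MISS #4: read from I]
Op 6: C1 write [C1 write: invalidate ['C0=S'] -> C1=M] -> [I,M] [MISS #5: write from S]
Op 7: C0 write [C0 write: invalidate ['C1=M'] -> C0=M] -> [M,I] [MISS #6: write from I]
Op 8: C0 read [C0 read: already in M, no change] -> [M,I] [hit: read from M]
Op 9: C0 read [C0 read: already in M, no change] -> [M,I] [hit: read from M]
Op 10: C1 write [C1 write: invalidate ['C0=M'] -> C1=M] -> [I,M] [MISS #7: write from I]
Op 11: C1 read [C1 read: already in M, no change] -> [I,M] [hit: read from M]

Answer: 7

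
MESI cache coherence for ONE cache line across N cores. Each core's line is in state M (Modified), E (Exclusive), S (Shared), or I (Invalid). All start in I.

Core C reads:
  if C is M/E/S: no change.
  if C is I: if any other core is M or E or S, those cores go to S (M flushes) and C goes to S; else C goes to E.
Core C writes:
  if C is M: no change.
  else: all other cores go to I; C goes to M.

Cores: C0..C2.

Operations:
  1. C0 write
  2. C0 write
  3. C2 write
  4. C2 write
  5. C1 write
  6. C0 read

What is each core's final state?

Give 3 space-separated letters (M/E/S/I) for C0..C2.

Answer: S S I

Derivation:
Op 1: C0 write [C0 write: invalidate none -> C0=M] -> [M,I,I]
Op 2: C0 write [C0 write: already M (modified), no change] -> [M,I,I]
Op 3: C2 write [C2 write: invalidate ['C0=M'] -> C2=M] -> [I,I,M]
Op 4: C2 write [C2 write: already M (modified), no change] -> [I,I,M]
Op 5: C1 write [C1 write: invalidate ['C2=M'] -> C1=M] -> [I,M,I]
Op 6: C0 read [C0 read from I: others=['C1=M'] -> C0=S, others downsized to S] -> [S,S,I]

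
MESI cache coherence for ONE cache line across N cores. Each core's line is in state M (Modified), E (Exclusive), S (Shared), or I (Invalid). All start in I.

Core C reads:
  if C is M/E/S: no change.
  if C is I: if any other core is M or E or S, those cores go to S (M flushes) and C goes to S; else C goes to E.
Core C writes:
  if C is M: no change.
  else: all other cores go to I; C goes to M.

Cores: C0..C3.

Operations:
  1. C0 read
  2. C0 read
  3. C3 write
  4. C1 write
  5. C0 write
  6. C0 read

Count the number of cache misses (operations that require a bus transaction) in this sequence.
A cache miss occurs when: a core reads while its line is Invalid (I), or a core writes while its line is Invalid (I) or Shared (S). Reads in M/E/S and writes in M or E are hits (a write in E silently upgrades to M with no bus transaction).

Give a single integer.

Answer: 4

Derivation:
Op 1: C0 read [C0 read from I: no other sharers -> C0=E (exclusive)] -> [E,I,I,I] [MISS #1: read from I]
Op 2: C0 read [C0 read: already in E, no change] -> [E,I,I,I] [hit: read from E]
Op 3: C3 write [C3 write: invalidate ['C0=E'] -> C3=M] -> [I,I,I,M] [MISS #2: write from I]
Op 4: C1 write [C1 write: invalidate ['C3=M'] -> C1=M] -> [I,M,I,I] [MISS #3: write from I]
Op 5: C0 write [C0 write: invalidate ['C1=M'] -> C0=M] -> [M,I,I,I] [MISS #4: write from I]
Op 6: C0 read [C0 read: already in M, no change] -> [M,I,I,I] [hit: read from M]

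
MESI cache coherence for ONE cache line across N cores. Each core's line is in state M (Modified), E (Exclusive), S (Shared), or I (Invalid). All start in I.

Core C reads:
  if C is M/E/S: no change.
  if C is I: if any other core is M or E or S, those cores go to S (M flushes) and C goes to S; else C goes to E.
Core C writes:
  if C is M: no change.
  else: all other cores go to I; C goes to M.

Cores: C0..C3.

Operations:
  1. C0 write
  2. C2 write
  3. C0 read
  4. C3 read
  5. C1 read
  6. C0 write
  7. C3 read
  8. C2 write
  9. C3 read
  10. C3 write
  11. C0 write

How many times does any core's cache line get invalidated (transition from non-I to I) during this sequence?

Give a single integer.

Op 1: C0 write [C0 write: invalidate none -> C0=M] -> [M,I,I,I] (invalidations this op: 0; running total: 0)
Op 2: C2 write [C2 write: invalidate ['C0=M'] -> C2=M] -> [I,I,M,I] (invalidations this op: 1; running total: 1)
Op 3: C0 read [C0 read from I: others=['C2=M'] -> C0=S, others downsized to S] -> [S,I,S,I] (invalidations this op: 0; running total: 1)
Op 4: C3 read [C3 read from I: others=['C0=S', 'C2=S'] -> C3=S, others downsized to S] -> [S,I,S,S] (invalidations this op: 0; running total: 1)
Op 5: C1 read [C1 read from I: others=['C0=S', 'C2=S', 'C3=S'] -> C1=S, others downsized to S] -> [S,S,S,S] (invalidations this op: 0; running total: 1)
Op 6: C0 write [C0 write: invalidate ['C1=S', 'C2=S', 'C3=S'] -> C0=M] -> [M,I,I,I] (invalidations this op: 3; running total: 4)
Op 7: C3 read [C3 read from I: others=['C0=M'] -> C3=S, others downsized to S] -> [S,I,I,S] (invalidations this op: 0; running total: 4)
Op 8: C2 write [C2 write: invalidate ['C0=S', 'C3=S'] -> C2=M] -> [I,I,M,I] (invalidations this op: 2; running total: 6)
Op 9: C3 read [C3 read from I: others=['C2=M'] -> C3=S, others downsized to S] -> [I,I,S,S] (invalidations this op: 0; running total: 6)
Op 10: C3 write [C3 write: invalidate ['C2=S'] -> C3=M] -> [I,I,I,M] (invalidations this op: 1; running total: 7)
Op 11: C0 write [C0 write: invalidate ['C3=M'] -> C0=M] -> [M,I,I,I] (invalidations this op: 1; running total: 8)

Answer: 8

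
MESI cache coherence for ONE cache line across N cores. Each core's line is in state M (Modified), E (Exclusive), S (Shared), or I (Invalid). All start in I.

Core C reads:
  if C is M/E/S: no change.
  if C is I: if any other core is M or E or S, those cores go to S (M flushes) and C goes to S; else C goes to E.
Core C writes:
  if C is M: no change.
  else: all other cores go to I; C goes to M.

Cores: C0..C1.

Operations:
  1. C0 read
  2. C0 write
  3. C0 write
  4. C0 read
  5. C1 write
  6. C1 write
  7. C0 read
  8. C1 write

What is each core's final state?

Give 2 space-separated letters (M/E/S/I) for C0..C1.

Answer: I M

Derivation:
Op 1: C0 read [C0 read from I: no other sharers -> C0=E (exclusive)] -> [E,I]
Op 2: C0 write [C0 write: invalidate none -> C0=M] -> [M,I]
Op 3: C0 write [C0 write: already M (modified), no change] -> [M,I]
Op 4: C0 read [C0 read: already in M, no change] -> [M,I]
Op 5: C1 write [C1 write: invalidate ['C0=M'] -> C1=M] -> [I,M]
Op 6: C1 write [C1 write: already M (modified), no change] -> [I,M]
Op 7: C0 read [C0 read from I: others=['C1=M'] -> C0=S, others downsized to S] -> [S,S]
Op 8: C1 write [C1 write: invalidate ['C0=S'] -> C1=M] -> [I,M]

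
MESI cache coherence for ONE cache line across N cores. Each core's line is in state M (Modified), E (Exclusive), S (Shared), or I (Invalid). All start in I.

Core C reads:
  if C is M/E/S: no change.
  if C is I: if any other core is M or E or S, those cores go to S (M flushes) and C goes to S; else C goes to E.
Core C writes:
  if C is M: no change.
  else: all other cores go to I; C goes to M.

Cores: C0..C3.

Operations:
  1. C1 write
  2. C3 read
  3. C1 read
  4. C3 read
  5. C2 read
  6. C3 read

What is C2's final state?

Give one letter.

Answer: S

Derivation:
Op 1: C1 write [C1 write: invalidate none -> C1=M] -> [I,M,I,I]
Op 2: C3 read [C3 read from I: others=['C1=M'] -> C3=S, others downsized to S] -> [I,S,I,S]
Op 3: C1 read [C1 read: already in S, no change] -> [I,S,I,S]
Op 4: C3 read [C3 read: already in S, no change] -> [I,S,I,S]
Op 5: C2 read [C2 read from I: others=['C1=S', 'C3=S'] -> C2=S, others downsized to S] -> [I,S,S,S]
Op 6: C3 read [C3 read: already in S, no change] -> [I,S,S,S]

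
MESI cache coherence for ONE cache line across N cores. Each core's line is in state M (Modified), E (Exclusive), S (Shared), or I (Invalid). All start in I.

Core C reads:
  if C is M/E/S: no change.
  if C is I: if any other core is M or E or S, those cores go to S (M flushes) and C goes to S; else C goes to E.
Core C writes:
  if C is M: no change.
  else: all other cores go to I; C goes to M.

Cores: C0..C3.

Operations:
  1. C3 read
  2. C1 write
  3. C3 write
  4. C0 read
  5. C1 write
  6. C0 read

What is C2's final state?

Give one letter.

Op 1: C3 read [C3 read from I: no other sharers -> C3=E (exclusive)] -> [I,I,I,E]
Op 2: C1 write [C1 write: invalidate ['C3=E'] -> C1=M] -> [I,M,I,I]
Op 3: C3 write [C3 write: invalidate ['C1=M'] -> C3=M] -> [I,I,I,M]
Op 4: C0 read [C0 read from I: others=['C3=M'] -> C0=S, others downsized to S] -> [S,I,I,S]
Op 5: C1 write [C1 write: invalidate ['C0=S', 'C3=S'] -> C1=M] -> [I,M,I,I]
Op 6: C0 read [C0 read from I: others=['C1=M'] -> C0=S, others downsized to S] -> [S,S,I,I]

Answer: I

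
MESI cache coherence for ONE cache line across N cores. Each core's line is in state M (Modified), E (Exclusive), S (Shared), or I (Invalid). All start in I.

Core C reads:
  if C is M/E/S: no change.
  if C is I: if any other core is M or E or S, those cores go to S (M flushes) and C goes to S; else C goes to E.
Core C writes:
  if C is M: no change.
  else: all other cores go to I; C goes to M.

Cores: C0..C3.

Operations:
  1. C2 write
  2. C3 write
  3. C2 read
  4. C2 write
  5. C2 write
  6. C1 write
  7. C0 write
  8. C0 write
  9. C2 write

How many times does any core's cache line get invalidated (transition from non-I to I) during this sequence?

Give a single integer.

Op 1: C2 write [C2 write: invalidate none -> C2=M] -> [I,I,M,I] (invalidations this op: 0; running total: 0)
Op 2: C3 write [C3 write: invalidate ['C2=M'] -> C3=M] -> [I,I,I,M] (invalidations this op: 1; running total: 1)
Op 3: C2 read [C2 read from I: others=['C3=M'] -> C2=S, others downsized to S] -> [I,I,S,S] (invalidations this op: 0; running total: 1)
Op 4: C2 write [C2 write: invalidate ['C3=S'] -> C2=M] -> [I,I,M,I] (invalidations this op: 1; running total: 2)
Op 5: C2 write [C2 write: already M (modified), no change] -> [I,I,M,I] (invalidations this op: 0; running total: 2)
Op 6: C1 write [C1 write: invalidate ['C2=M'] -> C1=M] -> [I,M,I,I] (invalidations this op: 1; running total: 3)
Op 7: C0 write [C0 write: invalidate ['C1=M'] -> C0=M] -> [M,I,I,I] (invalidations this op: 1; running total: 4)
Op 8: C0 write [C0 write: already M (modified), no change] -> [M,I,I,I] (invalidations this op: 0; running total: 4)
Op 9: C2 write [C2 write: invalidate ['C0=M'] -> C2=M] -> [I,I,M,I] (invalidations this op: 1; running total: 5)

Answer: 5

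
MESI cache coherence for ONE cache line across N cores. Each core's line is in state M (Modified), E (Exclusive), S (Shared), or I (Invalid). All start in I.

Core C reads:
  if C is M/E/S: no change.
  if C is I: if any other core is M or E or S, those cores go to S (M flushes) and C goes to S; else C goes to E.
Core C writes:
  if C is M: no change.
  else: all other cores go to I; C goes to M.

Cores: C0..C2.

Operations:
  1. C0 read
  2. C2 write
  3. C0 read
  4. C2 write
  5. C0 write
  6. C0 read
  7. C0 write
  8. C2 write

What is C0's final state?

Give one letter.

Op 1: C0 read [C0 read from I: no other sharers -> C0=E (exclusive)] -> [E,I,I]
Op 2: C2 write [C2 write: invalidate ['C0=E'] -> C2=M] -> [I,I,M]
Op 3: C0 read [C0 read from I: others=['C2=M'] -> C0=S, others downsized to S] -> [S,I,S]
Op 4: C2 write [C2 write: invalidate ['C0=S'] -> C2=M] -> [I,I,M]
Op 5: C0 write [C0 write: invalidate ['C2=M'] -> C0=M] -> [M,I,I]
Op 6: C0 read [C0 read: already in M, no change] -> [M,I,I]
Op 7: C0 write [C0 write: already M (modified), no change] -> [M,I,I]
Op 8: C2 write [C2 write: invalidate ['C0=M'] -> C2=M] -> [I,I,M]

Answer: I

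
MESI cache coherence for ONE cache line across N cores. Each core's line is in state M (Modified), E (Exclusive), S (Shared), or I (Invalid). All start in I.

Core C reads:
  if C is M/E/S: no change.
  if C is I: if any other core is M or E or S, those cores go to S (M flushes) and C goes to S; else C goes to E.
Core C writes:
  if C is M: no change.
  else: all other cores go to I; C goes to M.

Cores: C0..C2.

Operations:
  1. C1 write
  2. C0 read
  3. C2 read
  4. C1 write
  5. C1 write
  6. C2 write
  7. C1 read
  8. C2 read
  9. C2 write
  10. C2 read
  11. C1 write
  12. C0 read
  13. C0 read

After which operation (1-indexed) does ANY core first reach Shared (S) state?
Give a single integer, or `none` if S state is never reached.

Op 1: C1 write [C1 write: invalidate none -> C1=M] -> [I,M,I]
Op 2: C0 read [C0 read from I: others=['C1=M'] -> C0=S, others downsized to S] -> [S,S,I]
  -> First S state at op 2; remaining ops need not be traced.

Answer: 2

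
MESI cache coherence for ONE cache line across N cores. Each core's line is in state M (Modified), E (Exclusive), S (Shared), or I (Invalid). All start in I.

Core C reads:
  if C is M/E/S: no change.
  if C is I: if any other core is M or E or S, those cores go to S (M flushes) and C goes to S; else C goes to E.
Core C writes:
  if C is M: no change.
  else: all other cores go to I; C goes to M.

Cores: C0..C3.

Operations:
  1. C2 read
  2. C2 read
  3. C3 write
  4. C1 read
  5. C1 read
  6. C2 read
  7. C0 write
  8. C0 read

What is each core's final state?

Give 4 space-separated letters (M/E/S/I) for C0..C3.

Op 1: C2 read [C2 read from I: no other sharers -> C2=E (exclusive)] -> [I,I,E,I]
Op 2: C2 read [C2 read: already in E, no change] -> [I,I,E,I]
Op 3: C3 write [C3 write: invalidate ['C2=E'] -> C3=M] -> [I,I,I,M]
Op 4: C1 read [C1 read from I: others=['C3=M'] -> C1=S, others downsized to S] -> [I,S,I,S]
Op 5: C1 read [C1 read: already in S, no change] -> [I,S,I,S]
Op 6: C2 read [C2 read from I: others=['C1=S', 'C3=S'] -> C2=S, others downsized to S] -> [I,S,S,S]
Op 7: C0 write [C0 write: invalidate ['C1=S', 'C2=S', 'C3=S'] -> C0=M] -> [M,I,I,I]
Op 8: C0 read [C0 read: already in M, no change] -> [M,I,I,I]

Answer: M I I I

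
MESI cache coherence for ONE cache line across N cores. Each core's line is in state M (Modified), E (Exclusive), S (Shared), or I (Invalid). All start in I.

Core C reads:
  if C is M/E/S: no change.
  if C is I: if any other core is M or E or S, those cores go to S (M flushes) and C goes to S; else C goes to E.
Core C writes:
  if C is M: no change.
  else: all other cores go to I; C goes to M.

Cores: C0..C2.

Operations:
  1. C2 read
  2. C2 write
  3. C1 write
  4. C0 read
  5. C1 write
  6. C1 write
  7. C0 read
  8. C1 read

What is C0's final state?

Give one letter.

Answer: S

Derivation:
Op 1: C2 read [C2 read from I: no other sharers -> C2=E (exclusive)] -> [I,I,E]
Op 2: C2 write [C2 write: invalidate none -> C2=M] -> [I,I,M]
Op 3: C1 write [C1 write: invalidate ['C2=M'] -> C1=M] -> [I,M,I]
Op 4: C0 read [C0 read from I: others=['C1=M'] -> C0=S, others downsized to S] -> [S,S,I]
Op 5: C1 write [C1 write: invalidate ['C0=S'] -> C1=M] -> [I,M,I]
Op 6: C1 write [C1 write: already M (modified), no change] -> [I,M,I]
Op 7: C0 read [C0 read from I: others=['C1=M'] -> C0=S, others downsized to S] -> [S,S,I]
Op 8: C1 read [C1 read: already in S, no change] -> [S,S,I]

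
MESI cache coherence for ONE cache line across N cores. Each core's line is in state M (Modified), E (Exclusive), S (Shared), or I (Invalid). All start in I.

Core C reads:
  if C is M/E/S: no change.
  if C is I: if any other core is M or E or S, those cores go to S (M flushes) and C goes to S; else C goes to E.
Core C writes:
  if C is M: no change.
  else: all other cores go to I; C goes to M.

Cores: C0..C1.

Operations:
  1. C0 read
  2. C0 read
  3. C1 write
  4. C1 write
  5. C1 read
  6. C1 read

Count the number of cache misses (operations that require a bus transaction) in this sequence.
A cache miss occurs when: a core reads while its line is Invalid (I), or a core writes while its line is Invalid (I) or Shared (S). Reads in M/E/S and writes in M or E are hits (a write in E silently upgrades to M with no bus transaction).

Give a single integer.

Answer: 2

Derivation:
Op 1: C0 read [C0 read from I: no other sharers -> C0=E (exclusive)] -> [E,I] [MISS #1: read from I]
Op 2: C0 read [C0 read: already in E, no change] -> [E,I] [hit: read from E]
Op 3: C1 write [C1 write: invalidate ['C0=E'] -> C1=M] -> [I,M] [MISS #2: write from I]
Op 4: C1 write [C1 write: already M (modified), no change] -> [I,M] [hit: write from M]
Op 5: C1 read [C1 read: already in M, no change] -> [I,M] [hit: read from M]
Op 6: C1 read [C1 read: already in M, no change] -> [I,M] [hit: read from M]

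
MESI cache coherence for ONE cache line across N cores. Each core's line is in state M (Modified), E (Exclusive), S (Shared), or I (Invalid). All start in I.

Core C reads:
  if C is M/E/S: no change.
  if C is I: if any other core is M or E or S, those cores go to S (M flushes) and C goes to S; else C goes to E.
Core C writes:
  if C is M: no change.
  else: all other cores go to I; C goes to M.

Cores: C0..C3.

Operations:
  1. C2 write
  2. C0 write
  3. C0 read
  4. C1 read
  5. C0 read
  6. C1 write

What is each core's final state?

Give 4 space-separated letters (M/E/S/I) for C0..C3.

Answer: I M I I

Derivation:
Op 1: C2 write [C2 write: invalidate none -> C2=M] -> [I,I,M,I]
Op 2: C0 write [C0 write: invalidate ['C2=M'] -> C0=M] -> [M,I,I,I]
Op 3: C0 read [C0 read: already in M, no change] -> [M,I,I,I]
Op 4: C1 read [C1 read from I: others=['C0=M'] -> C1=S, others downsized to S] -> [S,S,I,I]
Op 5: C0 read [C0 read: already in S, no change] -> [S,S,I,I]
Op 6: C1 write [C1 write: invalidate ['C0=S'] -> C1=M] -> [I,M,I,I]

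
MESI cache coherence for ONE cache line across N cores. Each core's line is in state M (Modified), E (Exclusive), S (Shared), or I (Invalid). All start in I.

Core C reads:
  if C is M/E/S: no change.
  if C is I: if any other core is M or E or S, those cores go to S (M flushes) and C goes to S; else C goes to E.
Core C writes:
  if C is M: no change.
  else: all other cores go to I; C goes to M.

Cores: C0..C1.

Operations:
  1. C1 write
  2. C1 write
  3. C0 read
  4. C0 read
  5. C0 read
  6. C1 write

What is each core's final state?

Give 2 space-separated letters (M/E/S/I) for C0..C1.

Op 1: C1 write [C1 write: invalidate none -> C1=M] -> [I,M]
Op 2: C1 write [C1 write: already M (modified), no change] -> [I,M]
Op 3: C0 read [C0 read from I: others=['C1=M'] -> C0=S, others downsized to S] -> [S,S]
Op 4: C0 read [C0 read: already in S, no change] -> [S,S]
Op 5: C0 read [C0 read: already in S, no change] -> [S,S]
Op 6: C1 write [C1 write: invalidate ['C0=S'] -> C1=M] -> [I,M]

Answer: I M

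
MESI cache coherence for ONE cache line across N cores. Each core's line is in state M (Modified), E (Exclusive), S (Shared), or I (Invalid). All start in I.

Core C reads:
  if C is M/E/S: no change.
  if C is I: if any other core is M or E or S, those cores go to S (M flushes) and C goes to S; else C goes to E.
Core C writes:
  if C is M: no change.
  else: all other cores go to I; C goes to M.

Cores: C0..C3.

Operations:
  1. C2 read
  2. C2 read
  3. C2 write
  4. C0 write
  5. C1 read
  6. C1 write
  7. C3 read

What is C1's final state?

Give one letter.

Op 1: C2 read [C2 read from I: no other sharers -> C2=E (exclusive)] -> [I,I,E,I]
Op 2: C2 read [C2 read: already in E, no change] -> [I,I,E,I]
Op 3: C2 write [C2 write: invalidate none -> C2=M] -> [I,I,M,I]
Op 4: C0 write [C0 write: invalidate ['C2=M'] -> C0=M] -> [M,I,I,I]
Op 5: C1 read [C1 read from I: others=['C0=M'] -> C1=S, others downsized to S] -> [S,S,I,I]
Op 6: C1 write [C1 write: invalidate ['C0=S'] -> C1=M] -> [I,M,I,I]
Op 7: C3 read [C3 read from I: others=['C1=M'] -> C3=S, others downsized to S] -> [I,S,I,S]

Answer: S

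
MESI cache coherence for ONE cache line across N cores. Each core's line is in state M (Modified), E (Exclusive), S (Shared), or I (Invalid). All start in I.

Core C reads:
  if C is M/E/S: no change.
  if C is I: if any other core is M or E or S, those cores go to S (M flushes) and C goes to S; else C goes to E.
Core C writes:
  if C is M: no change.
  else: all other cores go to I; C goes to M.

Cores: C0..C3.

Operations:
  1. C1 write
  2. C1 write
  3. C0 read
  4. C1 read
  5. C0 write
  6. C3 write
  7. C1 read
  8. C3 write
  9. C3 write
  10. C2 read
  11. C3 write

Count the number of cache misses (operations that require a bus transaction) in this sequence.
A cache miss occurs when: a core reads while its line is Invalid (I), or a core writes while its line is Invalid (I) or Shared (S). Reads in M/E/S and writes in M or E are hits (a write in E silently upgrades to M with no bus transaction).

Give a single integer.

Answer: 8

Derivation:
Op 1: C1 write [C1 write: invalidate none -> C1=M] -> [I,M,I,I] [MISS #1: write from I]
Op 2: C1 write [C1 write: already M (modified), no change] -> [I,M,I,I] [hit: write from M]
Op 3: C0 read [C0 read from I: others=['C1=M'] -> C0=S, others downsized to S] -> [S,S,I,I] [MISS #2: read from I]
Op 4: C1 read [C1 read: already in S, no change] -> [S,S,I,I] [hit: read from S]
Op 5: C0 write [C0 write: invalidate ['C1=S'] -> C0=M] -> [M,I,I,I] [MISS #3: write from S]
Op 6: C3 write [C3 write: invalidate ['C0=M'] -> C3=M] -> [I,I,I,M] [MISS #4: write from I]
Op 7: C1 read [C1 read from I: others=['C3=M'] -> C1=S, others downsized to S] -> [I,S,I,S] [MISS #5: read from I]
Op 8: C3 write [C3 write: invalidate ['C1=S'] -> C3=M] -> [I,I,I,M] [MISS #6: write from S]
Op 9: C3 write [C3 write: already M (modified), no change] -> [I,I,I,M] [hit: write from M]
Op 10: C2 read [C2 read from I: others=['C3=M'] -> C2=S, others downsized to S] -> [I,I,S,S] [MISS #7: read from I]
Op 11: C3 write [C3 write: invalidate ['C2=S'] -> C3=M] -> [I,I,I,M] [MISS #8: write from S]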